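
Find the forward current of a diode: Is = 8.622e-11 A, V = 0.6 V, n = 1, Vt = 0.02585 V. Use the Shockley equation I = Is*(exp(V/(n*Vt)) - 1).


Step 1: V/(n*Vt) = 0.6/(1*0.02585) = 23.2108
Step 2: exp(23.2108) = 1.2032e+10
Step 3: I = 8.622e-11 * (1.2032e+10 - 1) = 1.04e+00 A

1.04e+00


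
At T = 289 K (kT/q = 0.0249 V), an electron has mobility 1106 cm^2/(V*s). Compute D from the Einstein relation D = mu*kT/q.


Step 1: D = mu * (kT/q)
Step 2: D = 1106 * 0.0249
Step 3: D = 27.54 cm^2/s

27.54


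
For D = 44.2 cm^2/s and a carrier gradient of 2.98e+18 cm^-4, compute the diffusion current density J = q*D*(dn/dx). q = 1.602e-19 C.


Step 1: J = q * D * (dn/dx)
Step 2: J = 1.602e-19 * 44.2 * 2.98e+18
Step 3: J = 2.11e+01 A/cm^2

2.11e+01


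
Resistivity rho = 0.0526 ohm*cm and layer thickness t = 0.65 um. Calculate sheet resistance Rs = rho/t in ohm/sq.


Step 1: Convert thickness to cm: t = 0.65 um = 6.5000e-05 cm
Step 2: Rs = rho / t = 0.0526 / 6.5000e-05
Step 3: Rs = 809.2 ohm/sq

809.2


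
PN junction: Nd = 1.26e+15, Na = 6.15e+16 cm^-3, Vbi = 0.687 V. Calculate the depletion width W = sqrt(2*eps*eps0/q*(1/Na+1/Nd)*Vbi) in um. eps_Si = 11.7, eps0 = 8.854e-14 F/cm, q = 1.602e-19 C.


Step 1: 1/Na + 1/Nd = 1/6.15e+16 + 1/1.26e+15 = 8.09911e-16
Step 2: 2*eps*eps0/q = 2*11.7*8.854e-14/1.602e-19 = 1.293281e+07
Step 3: W^2 = 1.293281e+07 * 8.09911e-16 * 0.687 = 7.19593e-09
Step 4: W = sqrt(7.19593e-09) = 8.483e-05 cm = 0.8483 um

0.8483


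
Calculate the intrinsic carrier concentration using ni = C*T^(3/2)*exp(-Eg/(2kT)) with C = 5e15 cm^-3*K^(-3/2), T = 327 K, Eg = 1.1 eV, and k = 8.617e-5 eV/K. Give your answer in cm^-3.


Step 1: Compute kT = 8.617e-5 * 327 = 0.02817759 eV
Step 2: Exponent = -Eg/(2kT) = -1.1/(2*0.02817759) = -19.51906
Step 3: T^(3/2) = 327^1.5 = 5913.19
Step 4: ni = 5e15 * 5913.19 * exp(-19.51906) = 9.86e+10 cm^-3

9.86e+10


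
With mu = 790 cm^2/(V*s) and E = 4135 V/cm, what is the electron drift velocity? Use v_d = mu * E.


Step 1: v_d = mu * E
Step 2: v_d = 790 * 4135 = 3266650
Step 3: v_d = 3.27e+06 cm/s

3.27e+06


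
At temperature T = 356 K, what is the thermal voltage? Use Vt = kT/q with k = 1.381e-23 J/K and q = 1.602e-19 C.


Step 1: kT = 1.381e-23 * 356 = 4.91636e-21 J
Step 2: Vt = kT/q = 4.91636e-21 / 1.602e-19
Step 3: Vt = 0.03069 V

0.03069


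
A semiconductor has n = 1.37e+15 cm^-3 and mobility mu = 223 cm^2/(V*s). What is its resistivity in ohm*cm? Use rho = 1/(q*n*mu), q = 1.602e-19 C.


Step 1: sigma = q * n * mu = 1.602e-19 * 1.37e+15 * 223 = 4.89427e-02 S/cm
Step 2: rho = 1 / sigma = 1 / 4.89427e-02 = 20.43 ohm*cm

20.43


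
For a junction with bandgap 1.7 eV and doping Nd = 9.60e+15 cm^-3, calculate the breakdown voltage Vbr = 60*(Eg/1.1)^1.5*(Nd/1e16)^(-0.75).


Step 1: Eg/1.1 = 1.7/1.1 = 1.545455
Step 2: (Eg/1.1)^1.5 = 1.545455^1.5 = 1.921253
Step 3: (Nd/1e16)^(-0.75) = (0.96)^(-0.75) = 1.031090
Step 4: Vbr = 60 * 1.921253 * 1.031090 = 118.9 V

118.9


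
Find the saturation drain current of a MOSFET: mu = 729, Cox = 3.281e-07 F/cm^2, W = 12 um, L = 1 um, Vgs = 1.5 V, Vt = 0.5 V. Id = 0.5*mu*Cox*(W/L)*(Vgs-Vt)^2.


Step 1: Overdrive voltage Vov = Vgs - Vt = 1.5 - 0.5 = 1.0 V
Step 2: W/L = 12/1 = 12
Step 3: Id = 0.5 * 729 * 3.281e-07 * 12 * 1.0^2
Step 4: Id = 1.44e-03 A

1.44e-03


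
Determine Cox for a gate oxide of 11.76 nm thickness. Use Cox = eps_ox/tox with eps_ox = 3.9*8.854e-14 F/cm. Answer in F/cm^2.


Step 1: eps_ox = 3.9 * 8.854e-14 = 3.45306e-13 F/cm
Step 2: tox in cm = 11.76 nm * 1e-7 = 1.1760e-06 cm
Step 3: Cox = 3.45306e-13 / 1.1760e-06 = 2.94e-07 F/cm^2

2.94e-07


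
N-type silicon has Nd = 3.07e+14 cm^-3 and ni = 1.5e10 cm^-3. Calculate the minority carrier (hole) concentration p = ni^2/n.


Step 1: Since Nd >> ni, n ≈ Nd = 3.07e+14 cm^-3
Step 2: p = ni^2 / n = (1.5e10)^2 / 3.07e+14
Step 3: p = 2.25e20 / 3.07e+14 = 7.33e+05 cm^-3

7.33e+05


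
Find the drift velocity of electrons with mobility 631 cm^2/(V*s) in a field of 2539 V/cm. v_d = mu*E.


Step 1: v_d = mu * E
Step 2: v_d = 631 * 2539 = 1602109
Step 3: v_d = 1.60e+06 cm/s

1.60e+06


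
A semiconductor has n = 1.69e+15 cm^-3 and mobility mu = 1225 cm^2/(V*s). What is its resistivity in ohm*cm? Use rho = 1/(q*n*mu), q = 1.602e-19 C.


Step 1: sigma = q * n * mu = 1.602e-19 * 1.69e+15 * 1225 = 3.31654e-01 S/cm
Step 2: rho = 1 / sigma = 1 / 3.31654e-01 = 3.015 ohm*cm

3.015


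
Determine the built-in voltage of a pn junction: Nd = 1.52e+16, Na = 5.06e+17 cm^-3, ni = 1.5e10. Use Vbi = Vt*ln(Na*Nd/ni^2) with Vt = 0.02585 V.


Step 1: Compute Na*Nd/ni^2 = 5.06e+17 * 1.52e+16 / (1.5e10)^2 = 3.4183e+13
Step 2: ln(3.4183e+13) = 31.1627
Step 3: Vbi = 0.02585 * 31.1627 = 0.806 V

0.806


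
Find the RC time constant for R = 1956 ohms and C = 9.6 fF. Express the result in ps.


Step 1: tau = R * C
Step 2: tau = 1956 * 9.6 fF = 1956 * 9.6e-15 F
Step 3: tau = 1.87776e-11 s = 18.7776 ps

18.7776


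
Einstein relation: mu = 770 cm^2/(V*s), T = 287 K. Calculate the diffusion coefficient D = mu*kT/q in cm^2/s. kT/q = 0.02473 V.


Step 1: D = mu * (kT/q)
Step 2: D = 770 * 0.02473
Step 3: D = 19.04 cm^2/s

19.04


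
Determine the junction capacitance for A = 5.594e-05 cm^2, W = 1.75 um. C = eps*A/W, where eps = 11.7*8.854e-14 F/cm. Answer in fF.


Step 1: eps_Si = 11.7 * 8.854e-14 = 1.035918e-12 F/cm
Step 2: W in cm = 1.75 * 1e-4 = 1.75e-04 cm
Step 3: C = 1.035918e-12 * 5.594e-05 / 1.75e-04 = 3.311386e-13 F
Step 4: C = 331.14 fF

331.14


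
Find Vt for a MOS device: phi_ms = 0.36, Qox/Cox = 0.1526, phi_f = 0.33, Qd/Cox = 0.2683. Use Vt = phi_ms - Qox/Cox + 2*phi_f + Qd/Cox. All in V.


Step 1: Vt = phi_ms - Qox/Cox + 2*phi_f + Qd/Cox
Step 2: Vt = 0.36 - 0.1526 + 2*0.33 + 0.2683
Step 3: Vt = 0.36 - 0.1526 + 0.66 + 0.2683
Step 4: Vt = 1.1357 V

1.1357


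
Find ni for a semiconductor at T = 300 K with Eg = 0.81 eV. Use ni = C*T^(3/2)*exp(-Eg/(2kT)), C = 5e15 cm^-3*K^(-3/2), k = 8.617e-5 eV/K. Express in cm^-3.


Step 1: Compute kT = 8.617e-5 * 300 = 0.025851 eV
Step 2: Exponent = -Eg/(2kT) = -0.81/(2*0.025851) = -15.66671
Step 3: T^(3/2) = 300^1.5 = 5196.15
Step 4: ni = 5e15 * 5196.15 * exp(-15.66671) = 4.08e+12 cm^-3

4.08e+12


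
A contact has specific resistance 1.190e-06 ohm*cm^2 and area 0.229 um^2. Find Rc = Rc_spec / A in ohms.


Step 1: Convert area to cm^2: 0.229 um^2 = 2.2900e-09 cm^2
Step 2: Rc = Rc_spec / A = 1.190e-06 / 2.2900e-09
Step 3: Rc = 5.20e+02 ohms

5.20e+02


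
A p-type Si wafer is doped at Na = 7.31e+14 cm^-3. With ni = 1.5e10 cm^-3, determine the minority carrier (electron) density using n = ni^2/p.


Step 1: Majority hole concentration p ≈ Na = 7.31e+14 cm^-3
Step 2: n = ni^2 / Na = (1.5e10)^2 / 7.31e+14
Step 3: n = 3.08e+05 cm^-3

3.08e+05


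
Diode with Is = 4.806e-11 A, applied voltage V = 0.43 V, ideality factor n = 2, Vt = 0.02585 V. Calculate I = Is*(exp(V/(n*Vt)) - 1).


Step 1: V/(n*Vt) = 0.43/(2*0.02585) = 8.3172
Step 2: exp(8.3172) = 4.0937e+03
Step 3: I = 4.806e-11 * (4.0937e+03 - 1) = 1.97e-07 A

1.97e-07


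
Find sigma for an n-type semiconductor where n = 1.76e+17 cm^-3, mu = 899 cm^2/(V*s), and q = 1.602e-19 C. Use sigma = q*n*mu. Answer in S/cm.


Step 1: sigma = q * n * mu
Step 2: sigma = 1.602e-19 * 1.76e+17 * 899
Step 3: sigma = 2.535e+01 S/cm

2.535e+01


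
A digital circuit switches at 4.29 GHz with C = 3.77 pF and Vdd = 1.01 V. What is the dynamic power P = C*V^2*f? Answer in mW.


Step 1: V^2 = 1.01^2 = 1.0201 V^2
Step 2: P = C*V^2*f = 3.77e-12 F * 1.0201 * 4.29e9 Hz
Step 3: P = 1.649838333e-02 W
Step 4: P = 16.498 mW

16.498


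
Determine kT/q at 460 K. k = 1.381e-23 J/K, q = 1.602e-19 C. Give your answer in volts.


Step 1: kT = 1.381e-23 * 460 = 6.3526e-21 J
Step 2: Vt = kT/q = 6.3526e-21 / 1.602e-19
Step 3: Vt = 0.03965 V

0.03965


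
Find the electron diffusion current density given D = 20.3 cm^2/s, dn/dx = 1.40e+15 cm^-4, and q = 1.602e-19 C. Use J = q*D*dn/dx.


Step 1: J = q * D * (dn/dx)
Step 2: J = 1.602e-19 * 20.3 * 1.40e+15
Step 3: J = 4.55e-03 A/cm^2

4.55e-03


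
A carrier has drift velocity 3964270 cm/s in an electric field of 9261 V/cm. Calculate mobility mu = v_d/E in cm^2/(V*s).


Step 1: mu = v_d / E
Step 2: mu = 3964270 / 9261
Step 3: mu = 428.06 cm^2/(V*s)

428.06


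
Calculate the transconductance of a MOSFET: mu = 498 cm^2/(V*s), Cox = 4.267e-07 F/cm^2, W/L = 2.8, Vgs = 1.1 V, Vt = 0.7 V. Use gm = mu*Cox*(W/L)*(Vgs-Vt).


Step 1: Vov = Vgs - Vt = 1.1 - 0.7 = 0.4 V
Step 2: gm = mu * Cox * (W/L) * Vov
Step 3: gm = 498 * 4.267e-07 * 2.8 * 0.4 = 2.38e-04 S

2.38e-04


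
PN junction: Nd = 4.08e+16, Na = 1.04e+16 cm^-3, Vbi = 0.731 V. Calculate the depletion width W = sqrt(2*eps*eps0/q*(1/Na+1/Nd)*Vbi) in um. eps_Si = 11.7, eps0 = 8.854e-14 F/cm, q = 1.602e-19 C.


Step 1: 1/Na + 1/Nd = 1/1.04e+16 + 1/4.08e+16 = 1.20664e-16
Step 2: 2*eps*eps0/q = 2*11.7*8.854e-14/1.602e-19 = 1.293281e+07
Step 3: W^2 = 1.293281e+07 * 1.20664e-16 * 0.731 = 1.14074e-09
Step 4: W = sqrt(1.14074e-09) = 3.377e-05 cm = 0.3377 um

0.3377


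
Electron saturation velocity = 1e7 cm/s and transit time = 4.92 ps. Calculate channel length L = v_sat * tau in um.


Step 1: tau in seconds = 4.92 ps * 1e-12 = 4.9200e-12 s
Step 2: L = v_sat * tau = 1e7 * 4.9200e-12 = 4.9200e-05 cm
Step 3: L in um = 4.9200e-05 * 1e4 = 0.492 um

0.492


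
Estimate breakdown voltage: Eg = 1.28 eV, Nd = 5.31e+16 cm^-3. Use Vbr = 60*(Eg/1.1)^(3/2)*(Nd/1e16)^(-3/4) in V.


Step 1: Eg/1.1 = 1.28/1.1 = 1.163636
Step 2: (Eg/1.1)^1.5 = 1.163636^1.5 = 1.255237
Step 3: (Nd/1e16)^(-0.75) = (5.31)^(-0.75) = 0.285877
Step 4: Vbr = 60 * 1.255237 * 0.285877 = 21.5 V

21.5


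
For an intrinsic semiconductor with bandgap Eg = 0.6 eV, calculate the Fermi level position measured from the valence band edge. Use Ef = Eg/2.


Step 1: For an intrinsic semiconductor, the Fermi level sits at midgap.
Step 2: Ef = Eg / 2 = 0.6 / 2 = 0.3 eV

0.3


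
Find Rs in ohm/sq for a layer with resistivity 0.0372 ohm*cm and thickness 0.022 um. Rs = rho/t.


Step 1: Convert thickness to cm: t = 0.022 um = 2.2000e-06 cm
Step 2: Rs = rho / t = 0.0372 / 2.2000e-06
Step 3: Rs = 16909.1 ohm/sq

16909.1


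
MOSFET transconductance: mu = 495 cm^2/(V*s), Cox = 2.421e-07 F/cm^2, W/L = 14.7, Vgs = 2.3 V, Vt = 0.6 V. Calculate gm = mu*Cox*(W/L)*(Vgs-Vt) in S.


Step 1: Vov = Vgs - Vt = 2.3 - 0.6 = 1.7 V
Step 2: gm = mu * Cox * (W/L) * Vov
Step 3: gm = 495 * 2.421e-07 * 14.7 * 1.7 = 2.99e-03 S

2.99e-03


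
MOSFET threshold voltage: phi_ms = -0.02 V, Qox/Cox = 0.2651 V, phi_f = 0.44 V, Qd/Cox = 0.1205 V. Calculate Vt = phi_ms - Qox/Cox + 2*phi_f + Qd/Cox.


Step 1: Vt = phi_ms - Qox/Cox + 2*phi_f + Qd/Cox
Step 2: Vt = -0.02 - 0.2651 + 2*0.44 + 0.1205
Step 3: Vt = -0.02 - 0.2651 + 0.88 + 0.1205
Step 4: Vt = 0.7154 V

0.7154


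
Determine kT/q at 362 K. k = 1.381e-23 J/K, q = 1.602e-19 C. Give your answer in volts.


Step 1: kT = 1.381e-23 * 362 = 4.99922e-21 J
Step 2: Vt = kT/q = 4.99922e-21 / 1.602e-19
Step 3: Vt = 0.03121 V

0.03121


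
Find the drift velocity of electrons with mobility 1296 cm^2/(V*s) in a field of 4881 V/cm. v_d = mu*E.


Step 1: v_d = mu * E
Step 2: v_d = 1296 * 4881 = 6325776
Step 3: v_d = 6.33e+06 cm/s

6.33e+06


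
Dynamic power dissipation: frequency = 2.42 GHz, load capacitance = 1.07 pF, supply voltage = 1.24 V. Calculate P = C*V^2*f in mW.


Step 1: V^2 = 1.24^2 = 1.5376 V^2
Step 2: P = C*V^2*f = 1.07e-12 F * 1.5376 * 2.42e9 Hz
Step 3: P = 3.98146144e-03 W
Step 4: P = 3.981 mW

3.981


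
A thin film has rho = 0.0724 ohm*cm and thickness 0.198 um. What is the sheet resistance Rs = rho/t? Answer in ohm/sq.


Step 1: Convert thickness to cm: t = 0.198 um = 1.9800e-05 cm
Step 2: Rs = rho / t = 0.0724 / 1.9800e-05
Step 3: Rs = 3656.6 ohm/sq

3656.6


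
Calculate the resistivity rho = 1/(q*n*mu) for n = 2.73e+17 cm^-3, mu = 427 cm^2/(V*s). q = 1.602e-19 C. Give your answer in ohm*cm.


Step 1: sigma = q * n * mu = 1.602e-19 * 2.73e+17 * 427 = 1.86747e+01 S/cm
Step 2: rho = 1 / sigma = 1 / 1.86747e+01 = 0.05355 ohm*cm

0.05355


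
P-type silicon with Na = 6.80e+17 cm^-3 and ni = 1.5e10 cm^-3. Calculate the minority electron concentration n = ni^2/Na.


Step 1: Majority hole concentration p ≈ Na = 6.80e+17 cm^-3
Step 2: n = ni^2 / Na = (1.5e10)^2 / 6.80e+17
Step 3: n = 3.31e+02 cm^-3

3.31e+02


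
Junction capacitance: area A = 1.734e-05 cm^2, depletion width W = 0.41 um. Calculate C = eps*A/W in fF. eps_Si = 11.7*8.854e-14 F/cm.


Step 1: eps_Si = 11.7 * 8.854e-14 = 1.035918e-12 F/cm
Step 2: W in cm = 0.41 * 1e-4 = 4.10e-05 cm
Step 3: C = 1.035918e-12 * 1.734e-05 / 4.10e-05 = 4.381175e-13 F
Step 4: C = 438.12 fF

438.12


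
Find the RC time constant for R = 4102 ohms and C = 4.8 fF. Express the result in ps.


Step 1: tau = R * C
Step 2: tau = 4102 * 4.8 fF = 4102 * 4.8e-15 F
Step 3: tau = 1.96896e-11 s = 19.6896 ps

19.6896


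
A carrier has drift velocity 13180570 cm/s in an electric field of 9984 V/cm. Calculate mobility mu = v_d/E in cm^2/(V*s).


Step 1: mu = v_d / E
Step 2: mu = 13180570 / 9984
Step 3: mu = 1320.17 cm^2/(V*s)

1320.17


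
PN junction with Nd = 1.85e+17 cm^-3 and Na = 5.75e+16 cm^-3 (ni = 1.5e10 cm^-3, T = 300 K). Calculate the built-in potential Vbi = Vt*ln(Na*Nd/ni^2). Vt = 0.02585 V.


Step 1: Compute Na*Nd/ni^2 = 5.75e+16 * 1.85e+17 / (1.5e10)^2 = 4.7278e+13
Step 2: ln(4.7278e+13) = 31.4871
Step 3: Vbi = 0.02585 * 31.4871 = 0.814 V

0.814


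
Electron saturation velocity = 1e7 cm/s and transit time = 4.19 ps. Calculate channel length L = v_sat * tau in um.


Step 1: tau in seconds = 4.19 ps * 1e-12 = 4.1900e-12 s
Step 2: L = v_sat * tau = 1e7 * 4.1900e-12 = 4.1900e-05 cm
Step 3: L in um = 4.1900e-05 * 1e4 = 0.419 um

0.419


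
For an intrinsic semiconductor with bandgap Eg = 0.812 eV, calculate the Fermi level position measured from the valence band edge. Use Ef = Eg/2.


Step 1: For an intrinsic semiconductor, the Fermi level sits at midgap.
Step 2: Ef = Eg / 2 = 0.812 / 2 = 0.406 eV

0.406


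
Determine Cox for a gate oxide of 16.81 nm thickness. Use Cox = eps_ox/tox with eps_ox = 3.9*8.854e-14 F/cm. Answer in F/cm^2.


Step 1: eps_ox = 3.9 * 8.854e-14 = 3.45306e-13 F/cm
Step 2: tox in cm = 16.81 nm * 1e-7 = 1.6810e-06 cm
Step 3: Cox = 3.45306e-13 / 1.6810e-06 = 2.05e-07 F/cm^2

2.05e-07


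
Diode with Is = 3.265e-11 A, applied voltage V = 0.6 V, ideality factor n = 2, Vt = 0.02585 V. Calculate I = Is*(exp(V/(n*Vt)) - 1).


Step 1: V/(n*Vt) = 0.6/(2*0.02585) = 11.6054
Step 2: exp(11.6054) = 1.0969e+05
Step 3: I = 3.265e-11 * (1.0969e+05 - 1) = 3.58e-06 A

3.58e-06


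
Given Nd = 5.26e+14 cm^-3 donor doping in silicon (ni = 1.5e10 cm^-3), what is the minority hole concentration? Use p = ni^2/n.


Step 1: Since Nd >> ni, n ≈ Nd = 5.26e+14 cm^-3
Step 2: p = ni^2 / n = (1.5e10)^2 / 5.26e+14
Step 3: p = 2.25e20 / 5.26e+14 = 4.28e+05 cm^-3

4.28e+05


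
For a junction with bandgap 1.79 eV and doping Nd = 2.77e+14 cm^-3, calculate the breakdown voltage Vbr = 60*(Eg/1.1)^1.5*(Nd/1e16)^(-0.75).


Step 1: Eg/1.1 = 1.79/1.1 = 1.627273
Step 2: (Eg/1.1)^1.5 = 1.627273^1.5 = 2.075824
Step 3: (Nd/1e16)^(-0.75) = (0.0277)^(-0.75) = 14.727878
Step 4: Vbr = 60 * 2.075824 * 14.727878 = 1834.3 V

1834.3


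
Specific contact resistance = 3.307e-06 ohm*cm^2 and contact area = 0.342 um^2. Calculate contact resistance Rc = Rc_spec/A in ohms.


Step 1: Convert area to cm^2: 0.342 um^2 = 3.4200e-09 cm^2
Step 2: Rc = Rc_spec / A = 3.307e-06 / 3.4200e-09
Step 3: Rc = 9.67e+02 ohms

9.67e+02


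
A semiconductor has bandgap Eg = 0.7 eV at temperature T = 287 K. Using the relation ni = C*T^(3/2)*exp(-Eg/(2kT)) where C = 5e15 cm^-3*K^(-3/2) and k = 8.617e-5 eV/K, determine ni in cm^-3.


Step 1: Compute kT = 8.617e-5 * 287 = 0.02473079 eV
Step 2: Exponent = -Eg/(2kT) = -0.7/(2*0.02473079) = -14.15240
Step 3: T^(3/2) = 287^1.5 = 4862.09
Step 4: ni = 5e15 * 4862.09 * exp(-14.15240) = 1.74e+13 cm^-3

1.74e+13


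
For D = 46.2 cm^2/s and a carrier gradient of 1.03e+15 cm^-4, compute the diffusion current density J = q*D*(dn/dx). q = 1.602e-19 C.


Step 1: J = q * D * (dn/dx)
Step 2: J = 1.602e-19 * 46.2 * 1.03e+15
Step 3: J = 7.62e-03 A/cm^2

7.62e-03


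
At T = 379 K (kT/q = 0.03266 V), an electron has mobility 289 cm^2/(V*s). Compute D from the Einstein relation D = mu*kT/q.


Step 1: D = mu * (kT/q)
Step 2: D = 289 * 0.03266
Step 3: D = 9.44 cm^2/s

9.44


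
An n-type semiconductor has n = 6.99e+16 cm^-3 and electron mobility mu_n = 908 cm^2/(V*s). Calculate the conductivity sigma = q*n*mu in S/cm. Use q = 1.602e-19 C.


Step 1: sigma = q * n * mu
Step 2: sigma = 1.602e-19 * 6.99e+16 * 908
Step 3: sigma = 1.017e+01 S/cm

1.017e+01


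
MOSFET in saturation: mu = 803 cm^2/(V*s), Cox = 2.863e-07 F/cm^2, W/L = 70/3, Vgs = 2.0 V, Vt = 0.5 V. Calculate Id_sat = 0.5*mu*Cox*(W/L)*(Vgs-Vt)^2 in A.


Step 1: Overdrive voltage Vov = Vgs - Vt = 2.0 - 0.5 = 1.5 V
Step 2: W/L = 70/3 = 23.3333
Step 3: Id = 0.5 * 803 * 2.863e-07 * 23.3333 * 1.5^2
Step 4: Id = 6.03e-03 A

6.03e-03


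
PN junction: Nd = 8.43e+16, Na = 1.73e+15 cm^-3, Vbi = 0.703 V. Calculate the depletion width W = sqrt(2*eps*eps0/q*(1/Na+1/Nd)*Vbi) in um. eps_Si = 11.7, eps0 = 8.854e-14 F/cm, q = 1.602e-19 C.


Step 1: 1/Na + 1/Nd = 1/1.73e+15 + 1/8.43e+16 = 5.89897e-16
Step 2: 2*eps*eps0/q = 2*11.7*8.854e-14/1.602e-19 = 1.293281e+07
Step 3: W^2 = 1.293281e+07 * 5.89897e-16 * 0.703 = 5.36321e-09
Step 4: W = sqrt(5.36321e-09) = 7.323e-05 cm = 0.7323 um

0.7323


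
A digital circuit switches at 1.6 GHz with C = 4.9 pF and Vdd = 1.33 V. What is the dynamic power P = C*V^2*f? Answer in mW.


Step 1: V^2 = 1.33^2 = 1.7689 V^2
Step 2: P = C*V^2*f = 4.9e-12 F * 1.7689 * 1.6e9 Hz
Step 3: P = 1.3868176e-02 W
Step 4: P = 13.868 mW

13.868


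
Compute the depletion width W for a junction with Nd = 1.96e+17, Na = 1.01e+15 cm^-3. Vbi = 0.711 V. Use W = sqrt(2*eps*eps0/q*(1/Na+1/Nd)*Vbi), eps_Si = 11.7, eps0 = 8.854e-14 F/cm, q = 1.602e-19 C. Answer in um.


Step 1: 1/Na + 1/Nd = 1/1.01e+15 + 1/1.96e+17 = 9.95201e-16
Step 2: 2*eps*eps0/q = 2*11.7*8.854e-14/1.602e-19 = 1.293281e+07
Step 3: W^2 = 1.293281e+07 * 9.95201e-16 * 0.711 = 9.15110e-09
Step 4: W = sqrt(9.15110e-09) = 9.566e-05 cm = 0.9566 um

0.9566


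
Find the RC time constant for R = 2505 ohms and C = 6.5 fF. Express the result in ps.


Step 1: tau = R * C
Step 2: tau = 2505 * 6.5 fF = 2505 * 6.5e-15 F
Step 3: tau = 1.62825e-11 s = 16.2825 ps

16.2825


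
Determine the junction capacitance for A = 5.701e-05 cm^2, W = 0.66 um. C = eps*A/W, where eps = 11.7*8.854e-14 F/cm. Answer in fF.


Step 1: eps_Si = 11.7 * 8.854e-14 = 1.035918e-12 F/cm
Step 2: W in cm = 0.66 * 1e-4 = 6.60e-05 cm
Step 3: C = 1.035918e-12 * 5.701e-05 / 6.60e-05 = 8.948134e-13 F
Step 4: C = 894.81 fF

894.81


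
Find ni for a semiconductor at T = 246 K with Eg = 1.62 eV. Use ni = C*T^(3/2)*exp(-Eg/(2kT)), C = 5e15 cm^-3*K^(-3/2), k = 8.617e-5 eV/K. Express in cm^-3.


Step 1: Compute kT = 8.617e-5 * 246 = 0.02119782 eV
Step 2: Exponent = -Eg/(2kT) = -1.62/(2*0.02119782) = -38.21148
Step 3: T^(3/2) = 246^1.5 = 3858.36
Step 4: ni = 5e15 * 3858.36 * exp(-38.21148) = 4.90e+02 cm^-3

4.90e+02


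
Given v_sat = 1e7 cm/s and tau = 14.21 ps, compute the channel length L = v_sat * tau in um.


Step 1: tau in seconds = 14.21 ps * 1e-12 = 1.4210e-11 s
Step 2: L = v_sat * tau = 1e7 * 1.4210e-11 = 1.4210e-04 cm
Step 3: L in um = 1.4210e-04 * 1e4 = 1.421 um

1.421


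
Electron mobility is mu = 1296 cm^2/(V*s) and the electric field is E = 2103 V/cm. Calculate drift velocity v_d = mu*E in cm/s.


Step 1: v_d = mu * E
Step 2: v_d = 1296 * 2103 = 2725488
Step 3: v_d = 2.73e+06 cm/s

2.73e+06


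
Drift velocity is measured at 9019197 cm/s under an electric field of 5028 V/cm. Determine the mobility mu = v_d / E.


Step 1: mu = v_d / E
Step 2: mu = 9019197 / 5028
Step 3: mu = 1793.79 cm^2/(V*s)

1793.79


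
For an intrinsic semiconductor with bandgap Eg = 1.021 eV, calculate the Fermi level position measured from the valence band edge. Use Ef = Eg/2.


Step 1: For an intrinsic semiconductor, the Fermi level sits at midgap.
Step 2: Ef = Eg / 2 = 1.021 / 2 = 0.5105 eV

0.5105


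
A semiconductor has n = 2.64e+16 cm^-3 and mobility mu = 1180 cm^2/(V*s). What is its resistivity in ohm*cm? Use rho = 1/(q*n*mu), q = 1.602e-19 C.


Step 1: sigma = q * n * mu = 1.602e-19 * 2.64e+16 * 1180 = 4.99055e+00 S/cm
Step 2: rho = 1 / sigma = 1 / 4.99055e+00 = 0.2004 ohm*cm

0.2004


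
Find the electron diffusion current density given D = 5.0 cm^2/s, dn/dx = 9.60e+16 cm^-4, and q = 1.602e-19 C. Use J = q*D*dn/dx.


Step 1: J = q * D * (dn/dx)
Step 2: J = 1.602e-19 * 5.0 * 9.60e+16
Step 3: J = 7.69e-02 A/cm^2

7.69e-02


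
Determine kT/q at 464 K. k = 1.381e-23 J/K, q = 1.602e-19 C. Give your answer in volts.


Step 1: kT = 1.381e-23 * 464 = 6.40784e-21 J
Step 2: Vt = kT/q = 6.40784e-21 / 1.602e-19
Step 3: Vt = 0.04 V

0.04


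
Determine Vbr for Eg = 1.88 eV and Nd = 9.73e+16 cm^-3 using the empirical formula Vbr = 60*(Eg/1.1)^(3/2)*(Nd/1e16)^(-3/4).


Step 1: Eg/1.1 = 1.88/1.1 = 1.709091
Step 2: (Eg/1.1)^1.5 = 1.709091^1.5 = 2.234332
Step 3: (Nd/1e16)^(-0.75) = (9.73)^(-0.75) = 0.181516
Step 4: Vbr = 60 * 2.234332 * 0.181516 = 24.3 V

24.3


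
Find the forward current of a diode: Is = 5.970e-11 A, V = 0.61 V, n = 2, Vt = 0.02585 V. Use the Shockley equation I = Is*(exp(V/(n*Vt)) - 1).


Step 1: V/(n*Vt) = 0.61/(2*0.02585) = 11.7988
Step 2: exp(11.7988) = 1.3309e+05
Step 3: I = 5.970e-11 * (1.3309e+05 - 1) = 7.95e-06 A

7.95e-06


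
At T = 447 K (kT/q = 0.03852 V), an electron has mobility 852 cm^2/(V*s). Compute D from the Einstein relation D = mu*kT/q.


Step 1: D = mu * (kT/q)
Step 2: D = 852 * 0.03852
Step 3: D = 32.82 cm^2/s

32.82


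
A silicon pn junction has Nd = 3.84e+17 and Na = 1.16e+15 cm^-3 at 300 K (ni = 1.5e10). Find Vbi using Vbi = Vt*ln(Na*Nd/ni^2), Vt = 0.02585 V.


Step 1: Compute Na*Nd/ni^2 = 1.16e+15 * 3.84e+17 / (1.5e10)^2 = 1.9797e+12
Step 2: ln(1.9797e+12) = 28.3140
Step 3: Vbi = 0.02585 * 28.3140 = 0.732 V

0.732


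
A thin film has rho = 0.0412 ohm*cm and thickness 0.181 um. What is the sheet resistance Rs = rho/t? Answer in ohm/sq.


Step 1: Convert thickness to cm: t = 0.181 um = 1.8100e-05 cm
Step 2: Rs = rho / t = 0.0412 / 1.8100e-05
Step 3: Rs = 2276.2 ohm/sq

2276.2


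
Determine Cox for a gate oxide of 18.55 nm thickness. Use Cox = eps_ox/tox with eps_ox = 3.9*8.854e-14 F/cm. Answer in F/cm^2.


Step 1: eps_ox = 3.9 * 8.854e-14 = 3.45306e-13 F/cm
Step 2: tox in cm = 18.55 nm * 1e-7 = 1.8550e-06 cm
Step 3: Cox = 3.45306e-13 / 1.8550e-06 = 1.86e-07 F/cm^2

1.86e-07


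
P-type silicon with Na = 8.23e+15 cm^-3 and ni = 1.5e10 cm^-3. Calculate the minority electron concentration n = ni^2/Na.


Step 1: Majority hole concentration p ≈ Na = 8.23e+15 cm^-3
Step 2: n = ni^2 / Na = (1.5e10)^2 / 8.23e+15
Step 3: n = 2.73e+04 cm^-3

2.73e+04


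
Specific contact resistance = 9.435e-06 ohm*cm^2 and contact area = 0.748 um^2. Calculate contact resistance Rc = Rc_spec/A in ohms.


Step 1: Convert area to cm^2: 0.748 um^2 = 7.4800e-09 cm^2
Step 2: Rc = Rc_spec / A = 9.435e-06 / 7.4800e-09
Step 3: Rc = 1.26e+03 ohms

1.26e+03


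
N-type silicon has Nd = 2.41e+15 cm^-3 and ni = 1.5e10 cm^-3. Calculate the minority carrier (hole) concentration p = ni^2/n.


Step 1: Since Nd >> ni, n ≈ Nd = 2.41e+15 cm^-3
Step 2: p = ni^2 / n = (1.5e10)^2 / 2.41e+15
Step 3: p = 2.25e20 / 2.41e+15 = 9.34e+04 cm^-3

9.34e+04


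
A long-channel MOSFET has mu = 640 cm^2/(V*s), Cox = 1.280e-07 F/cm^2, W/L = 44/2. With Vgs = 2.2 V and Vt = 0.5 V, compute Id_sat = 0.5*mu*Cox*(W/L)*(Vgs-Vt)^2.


Step 1: Overdrive voltage Vov = Vgs - Vt = 2.2 - 0.5 = 1.7 V
Step 2: W/L = 44/2 = 22
Step 3: Id = 0.5 * 640 * 1.280e-07 * 22 * 1.7^2
Step 4: Id = 2.60e-03 A

2.60e-03


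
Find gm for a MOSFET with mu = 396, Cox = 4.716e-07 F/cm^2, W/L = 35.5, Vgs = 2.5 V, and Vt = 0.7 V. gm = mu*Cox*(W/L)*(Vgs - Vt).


Step 1: Vov = Vgs - Vt = 2.5 - 0.7 = 1.8 V
Step 2: gm = mu * Cox * (W/L) * Vov
Step 3: gm = 396 * 4.716e-07 * 35.5 * 1.8 = 1.19e-02 S

1.19e-02


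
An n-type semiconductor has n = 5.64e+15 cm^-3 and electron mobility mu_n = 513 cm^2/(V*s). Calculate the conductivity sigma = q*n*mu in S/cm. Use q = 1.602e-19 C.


Step 1: sigma = q * n * mu
Step 2: sigma = 1.602e-19 * 5.64e+15 * 513
Step 3: sigma = 4.635e-01 S/cm

4.635e-01


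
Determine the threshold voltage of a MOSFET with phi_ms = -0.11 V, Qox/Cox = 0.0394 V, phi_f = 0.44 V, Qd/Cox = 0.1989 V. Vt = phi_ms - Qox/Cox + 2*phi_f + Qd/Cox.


Step 1: Vt = phi_ms - Qox/Cox + 2*phi_f + Qd/Cox
Step 2: Vt = -0.11 - 0.0394 + 2*0.44 + 0.1989
Step 3: Vt = -0.11 - 0.0394 + 0.88 + 0.1989
Step 4: Vt = 0.9295 V

0.9295


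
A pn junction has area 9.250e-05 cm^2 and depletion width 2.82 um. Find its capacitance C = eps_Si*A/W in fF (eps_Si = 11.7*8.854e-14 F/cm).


Step 1: eps_Si = 11.7 * 8.854e-14 = 1.035918e-12 F/cm
Step 2: W in cm = 2.82 * 1e-4 = 2.82e-04 cm
Step 3: C = 1.035918e-12 * 9.250e-05 / 2.82e-04 = 3.397958e-13 F
Step 4: C = 339.8 fF

339.8


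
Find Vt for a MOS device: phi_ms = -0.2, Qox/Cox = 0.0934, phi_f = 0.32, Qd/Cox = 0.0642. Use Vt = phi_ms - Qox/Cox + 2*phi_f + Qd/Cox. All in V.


Step 1: Vt = phi_ms - Qox/Cox + 2*phi_f + Qd/Cox
Step 2: Vt = -0.2 - 0.0934 + 2*0.32 + 0.0642
Step 3: Vt = -0.2 - 0.0934 + 0.64 + 0.0642
Step 4: Vt = 0.4108 V

0.4108


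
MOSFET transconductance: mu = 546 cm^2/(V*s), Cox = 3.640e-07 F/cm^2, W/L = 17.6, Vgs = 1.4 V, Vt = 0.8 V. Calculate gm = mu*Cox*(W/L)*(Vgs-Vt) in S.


Step 1: Vov = Vgs - Vt = 1.4 - 0.8 = 0.6 V
Step 2: gm = mu * Cox * (W/L) * Vov
Step 3: gm = 546 * 3.640e-07 * 17.6 * 0.6 = 2.10e-03 S

2.10e-03


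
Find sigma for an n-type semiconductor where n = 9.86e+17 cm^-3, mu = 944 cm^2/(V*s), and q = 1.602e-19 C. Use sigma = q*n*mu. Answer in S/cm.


Step 1: sigma = q * n * mu
Step 2: sigma = 1.602e-19 * 9.86e+17 * 944
Step 3: sigma = 1.491e+02 S/cm

1.491e+02


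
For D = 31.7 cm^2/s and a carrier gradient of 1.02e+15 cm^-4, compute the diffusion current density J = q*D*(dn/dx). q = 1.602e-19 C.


Step 1: J = q * D * (dn/dx)
Step 2: J = 1.602e-19 * 31.7 * 1.02e+15
Step 3: J = 5.18e-03 A/cm^2

5.18e-03


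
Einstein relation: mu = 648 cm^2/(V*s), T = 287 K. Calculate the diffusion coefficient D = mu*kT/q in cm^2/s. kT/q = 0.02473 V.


Step 1: D = mu * (kT/q)
Step 2: D = 648 * 0.02473
Step 3: D = 16.03 cm^2/s

16.03


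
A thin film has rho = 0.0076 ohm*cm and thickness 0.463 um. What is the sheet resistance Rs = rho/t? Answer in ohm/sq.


Step 1: Convert thickness to cm: t = 0.463 um = 4.6300e-05 cm
Step 2: Rs = rho / t = 0.0076 / 4.6300e-05
Step 3: Rs = 164.1 ohm/sq

164.1


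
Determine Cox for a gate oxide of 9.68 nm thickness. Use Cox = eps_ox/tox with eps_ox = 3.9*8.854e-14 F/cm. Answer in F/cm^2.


Step 1: eps_ox = 3.9 * 8.854e-14 = 3.45306e-13 F/cm
Step 2: tox in cm = 9.68 nm * 1e-7 = 9.6800e-07 cm
Step 3: Cox = 3.45306e-13 / 9.6800e-07 = 3.57e-07 F/cm^2

3.57e-07


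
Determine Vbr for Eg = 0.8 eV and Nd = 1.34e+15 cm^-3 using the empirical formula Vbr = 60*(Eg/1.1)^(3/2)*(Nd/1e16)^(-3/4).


Step 1: Eg/1.1 = 0.8/1.1 = 0.727273
Step 2: (Eg/1.1)^1.5 = 0.727273^1.5 = 0.620221
Step 3: (Nd/1e16)^(-0.75) = (0.134)^(-0.75) = 4.515142
Step 4: Vbr = 60 * 0.620221 * 4.515142 = 168.0 V

168.0


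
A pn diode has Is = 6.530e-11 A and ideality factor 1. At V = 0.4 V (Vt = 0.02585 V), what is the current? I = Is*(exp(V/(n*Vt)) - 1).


Step 1: V/(n*Vt) = 0.4/(1*0.02585) = 15.4739
Step 2: exp(15.4739) = 5.2508e+06
Step 3: I = 6.530e-11 * (5.2508e+06 - 1) = 3.43e-04 A

3.43e-04


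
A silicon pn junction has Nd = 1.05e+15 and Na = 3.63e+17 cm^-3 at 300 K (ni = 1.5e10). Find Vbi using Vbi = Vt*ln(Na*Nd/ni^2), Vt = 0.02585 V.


Step 1: Compute Na*Nd/ni^2 = 3.63e+17 * 1.05e+15 / (1.5e10)^2 = 1.6940e+12
Step 2: ln(1.6940e+12) = 28.1581
Step 3: Vbi = 0.02585 * 28.1581 = 0.728 V

0.728


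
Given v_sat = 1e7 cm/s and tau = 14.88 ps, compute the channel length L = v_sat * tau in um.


Step 1: tau in seconds = 14.88 ps * 1e-12 = 1.4880e-11 s
Step 2: L = v_sat * tau = 1e7 * 1.4880e-11 = 1.4880e-04 cm
Step 3: L in um = 1.4880e-04 * 1e4 = 1.488 um

1.488


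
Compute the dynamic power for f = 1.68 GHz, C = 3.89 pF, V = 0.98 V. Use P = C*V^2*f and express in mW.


Step 1: V^2 = 0.98^2 = 0.9604 V^2
Step 2: P = C*V^2*f = 3.89e-12 F * 0.9604 * 1.68e9 Hz
Step 3: P = 6.27640608e-03 W
Step 4: P = 6.276 mW

6.276


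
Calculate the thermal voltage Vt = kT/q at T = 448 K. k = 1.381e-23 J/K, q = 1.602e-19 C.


Step 1: kT = 1.381e-23 * 448 = 6.18688e-21 J
Step 2: Vt = kT/q = 6.18688e-21 / 1.602e-19
Step 3: Vt = 0.03862 V

0.03862


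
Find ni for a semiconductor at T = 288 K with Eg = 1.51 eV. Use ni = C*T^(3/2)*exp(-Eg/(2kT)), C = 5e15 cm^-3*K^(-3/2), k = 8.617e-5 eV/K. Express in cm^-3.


Step 1: Compute kT = 8.617e-5 * 288 = 0.02481696 eV
Step 2: Exponent = -Eg/(2kT) = -1.51/(2*0.02481696) = -30.42274
Step 3: T^(3/2) = 288^1.5 = 4887.52
Step 4: ni = 5e15 * 4887.52 * exp(-30.42274) = 1.50e+06 cm^-3

1.50e+06


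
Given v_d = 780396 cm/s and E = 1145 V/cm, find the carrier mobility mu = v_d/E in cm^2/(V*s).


Step 1: mu = v_d / E
Step 2: mu = 780396 / 1145
Step 3: mu = 681.57 cm^2/(V*s)

681.57


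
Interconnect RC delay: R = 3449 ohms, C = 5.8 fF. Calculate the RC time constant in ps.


Step 1: tau = R * C
Step 2: tau = 3449 * 5.8 fF = 3449 * 5.8e-15 F
Step 3: tau = 2.00042e-11 s = 20.0042 ps

20.0042


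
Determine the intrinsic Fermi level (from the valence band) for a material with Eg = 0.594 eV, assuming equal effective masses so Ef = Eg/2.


Step 1: For an intrinsic semiconductor, the Fermi level sits at midgap.
Step 2: Ef = Eg / 2 = 0.594 / 2 = 0.297 eV

0.297


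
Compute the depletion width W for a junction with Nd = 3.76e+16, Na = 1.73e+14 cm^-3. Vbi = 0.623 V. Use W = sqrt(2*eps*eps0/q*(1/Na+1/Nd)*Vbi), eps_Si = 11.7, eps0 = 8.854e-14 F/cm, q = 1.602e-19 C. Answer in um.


Step 1: 1/Na + 1/Nd = 1/1.73e+14 + 1/3.76e+16 = 5.80694e-15
Step 2: 2*eps*eps0/q = 2*11.7*8.854e-14/1.602e-19 = 1.293281e+07
Step 3: W^2 = 1.293281e+07 * 5.80694e-15 * 0.623 = 4.67873e-08
Step 4: W = sqrt(4.67873e-08) = 2.163e-04 cm = 2.163 um

2.163


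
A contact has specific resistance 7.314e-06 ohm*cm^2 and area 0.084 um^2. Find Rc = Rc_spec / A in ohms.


Step 1: Convert area to cm^2: 0.084 um^2 = 8.4000e-10 cm^2
Step 2: Rc = Rc_spec / A = 7.314e-06 / 8.4000e-10
Step 3: Rc = 8.71e+03 ohms

8.71e+03


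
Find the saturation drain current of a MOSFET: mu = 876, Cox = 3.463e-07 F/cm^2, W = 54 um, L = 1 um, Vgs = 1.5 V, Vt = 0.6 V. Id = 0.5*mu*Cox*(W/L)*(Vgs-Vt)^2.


Step 1: Overdrive voltage Vov = Vgs - Vt = 1.5 - 0.6 = 0.9 V
Step 2: W/L = 54/1 = 54
Step 3: Id = 0.5 * 876 * 3.463e-07 * 54 * 0.9^2
Step 4: Id = 6.63e-03 A

6.63e-03


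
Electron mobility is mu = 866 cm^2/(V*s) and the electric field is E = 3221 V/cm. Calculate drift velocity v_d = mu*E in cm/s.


Step 1: v_d = mu * E
Step 2: v_d = 866 * 3221 = 2789386
Step 3: v_d = 2.79e+06 cm/s

2.79e+06


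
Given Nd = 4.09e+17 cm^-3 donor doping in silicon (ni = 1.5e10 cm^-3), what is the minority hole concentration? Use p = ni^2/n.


Step 1: Since Nd >> ni, n ≈ Nd = 4.09e+17 cm^-3
Step 2: p = ni^2 / n = (1.5e10)^2 / 4.09e+17
Step 3: p = 2.25e20 / 4.09e+17 = 5.50e+02 cm^-3

5.50e+02


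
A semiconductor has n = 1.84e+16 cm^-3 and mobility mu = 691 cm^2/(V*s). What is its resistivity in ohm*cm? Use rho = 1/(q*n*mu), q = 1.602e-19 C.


Step 1: sigma = q * n * mu = 1.602e-19 * 1.84e+16 * 691 = 2.03685e+00 S/cm
Step 2: rho = 1 / sigma = 1 / 2.03685e+00 = 0.491 ohm*cm

0.491


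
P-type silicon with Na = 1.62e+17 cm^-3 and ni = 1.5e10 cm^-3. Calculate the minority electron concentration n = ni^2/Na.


Step 1: Majority hole concentration p ≈ Na = 1.62e+17 cm^-3
Step 2: n = ni^2 / Na = (1.5e10)^2 / 1.62e+17
Step 3: n = 1.39e+03 cm^-3

1.39e+03


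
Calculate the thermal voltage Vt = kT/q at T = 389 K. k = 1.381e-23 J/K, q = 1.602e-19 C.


Step 1: kT = 1.381e-23 * 389 = 5.37209e-21 J
Step 2: Vt = kT/q = 5.37209e-21 / 1.602e-19
Step 3: Vt = 0.03353 V

0.03353


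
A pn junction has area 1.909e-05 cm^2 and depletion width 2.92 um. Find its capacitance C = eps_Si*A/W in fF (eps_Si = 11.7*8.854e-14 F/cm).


Step 1: eps_Si = 11.7 * 8.854e-14 = 1.035918e-12 F/cm
Step 2: W in cm = 2.92 * 1e-4 = 2.92e-04 cm
Step 3: C = 1.035918e-12 * 1.909e-05 / 2.92e-04 = 6.772491e-14 F
Step 4: C = 67.72 fF

67.72


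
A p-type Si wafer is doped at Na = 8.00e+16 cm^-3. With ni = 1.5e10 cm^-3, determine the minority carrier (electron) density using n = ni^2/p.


Step 1: Majority hole concentration p ≈ Na = 8.00e+16 cm^-3
Step 2: n = ni^2 / Na = (1.5e10)^2 / 8.00e+16
Step 3: n = 2.81e+03 cm^-3

2.81e+03


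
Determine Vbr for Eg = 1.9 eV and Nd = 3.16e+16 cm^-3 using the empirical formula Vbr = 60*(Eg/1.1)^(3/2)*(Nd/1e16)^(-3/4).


Step 1: Eg/1.1 = 1.9/1.1 = 1.727273
Step 2: (Eg/1.1)^1.5 = 1.727273^1.5 = 2.270082
Step 3: (Nd/1e16)^(-0.75) = (3.16)^(-0.75) = 0.421924
Step 4: Vbr = 60 * 2.270082 * 0.421924 = 57.5 V

57.5


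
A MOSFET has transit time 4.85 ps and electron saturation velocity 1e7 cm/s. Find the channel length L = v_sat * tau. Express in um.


Step 1: tau in seconds = 4.85 ps * 1e-12 = 4.8500e-12 s
Step 2: L = v_sat * tau = 1e7 * 4.8500e-12 = 4.8500e-05 cm
Step 3: L in um = 4.8500e-05 * 1e4 = 0.485 um

0.485


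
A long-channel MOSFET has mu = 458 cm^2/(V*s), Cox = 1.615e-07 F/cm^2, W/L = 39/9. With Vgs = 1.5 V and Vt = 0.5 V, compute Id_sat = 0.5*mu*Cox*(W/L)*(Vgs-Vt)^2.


Step 1: Overdrive voltage Vov = Vgs - Vt = 1.5 - 0.5 = 1.0 V
Step 2: W/L = 39/9 = 4.33333
Step 3: Id = 0.5 * 458 * 1.615e-07 * 4.33333 * 1.0^2
Step 4: Id = 1.60e-04 A

1.60e-04


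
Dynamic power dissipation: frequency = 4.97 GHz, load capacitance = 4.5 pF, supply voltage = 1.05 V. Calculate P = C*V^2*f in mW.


Step 1: V^2 = 1.05^2 = 1.1025 V^2
Step 2: P = C*V^2*f = 4.5e-12 F * 1.1025 * 4.97e9 Hz
Step 3: P = 2.46574125e-02 W
Step 4: P = 24.657 mW

24.657


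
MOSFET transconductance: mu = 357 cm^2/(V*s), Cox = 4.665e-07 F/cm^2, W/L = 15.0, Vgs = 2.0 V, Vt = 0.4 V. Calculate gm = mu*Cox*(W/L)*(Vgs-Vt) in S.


Step 1: Vov = Vgs - Vt = 2.0 - 0.4 = 1.6 V
Step 2: gm = mu * Cox * (W/L) * Vov
Step 3: gm = 357 * 4.665e-07 * 15.0 * 1.6 = 4.00e-03 S

4.00e-03


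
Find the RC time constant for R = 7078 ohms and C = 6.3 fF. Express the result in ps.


Step 1: tau = R * C
Step 2: tau = 7078 * 6.3 fF = 7078 * 6.3e-15 F
Step 3: tau = 4.45914e-11 s = 44.5914 ps

44.5914


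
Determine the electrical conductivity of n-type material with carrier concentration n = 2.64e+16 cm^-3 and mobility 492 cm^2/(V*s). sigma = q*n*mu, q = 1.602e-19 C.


Step 1: sigma = q * n * mu
Step 2: sigma = 1.602e-19 * 2.64e+16 * 492
Step 3: sigma = 2.081e+00 S/cm

2.081e+00


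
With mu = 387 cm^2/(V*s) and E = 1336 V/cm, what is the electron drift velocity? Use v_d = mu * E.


Step 1: v_d = mu * E
Step 2: v_d = 387 * 1336 = 517032
Step 3: v_d = 5.17e+05 cm/s

5.17e+05


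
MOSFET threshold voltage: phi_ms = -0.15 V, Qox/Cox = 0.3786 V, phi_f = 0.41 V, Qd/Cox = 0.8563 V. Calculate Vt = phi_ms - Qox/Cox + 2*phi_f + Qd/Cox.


Step 1: Vt = phi_ms - Qox/Cox + 2*phi_f + Qd/Cox
Step 2: Vt = -0.15 - 0.3786 + 2*0.41 + 0.8563
Step 3: Vt = -0.15 - 0.3786 + 0.82 + 0.8563
Step 4: Vt = 1.1477 V

1.1477


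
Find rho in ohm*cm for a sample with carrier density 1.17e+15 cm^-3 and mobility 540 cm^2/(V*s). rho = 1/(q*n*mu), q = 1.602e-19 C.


Step 1: sigma = q * n * mu = 1.602e-19 * 1.17e+15 * 540 = 1.01214e-01 S/cm
Step 2: rho = 1 / sigma = 1 / 1.01214e-01 = 9.88 ohm*cm

9.88


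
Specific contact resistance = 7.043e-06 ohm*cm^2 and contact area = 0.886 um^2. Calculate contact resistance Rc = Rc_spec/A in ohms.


Step 1: Convert area to cm^2: 0.886 um^2 = 8.8600e-09 cm^2
Step 2: Rc = Rc_spec / A = 7.043e-06 / 8.8600e-09
Step 3: Rc = 7.95e+02 ohms

7.95e+02


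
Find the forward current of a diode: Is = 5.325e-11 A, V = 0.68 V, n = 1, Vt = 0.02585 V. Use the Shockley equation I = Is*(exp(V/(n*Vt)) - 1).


Step 1: V/(n*Vt) = 0.68/(1*0.02585) = 26.3056
Step 2: exp(26.3056) = 2.6569e+11
Step 3: I = 5.325e-11 * (2.6569e+11 - 1) = 1.41e+01 A

1.41e+01


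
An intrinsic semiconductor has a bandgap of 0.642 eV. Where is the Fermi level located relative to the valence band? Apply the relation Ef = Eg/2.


Step 1: For an intrinsic semiconductor, the Fermi level sits at midgap.
Step 2: Ef = Eg / 2 = 0.642 / 2 = 0.321 eV

0.321


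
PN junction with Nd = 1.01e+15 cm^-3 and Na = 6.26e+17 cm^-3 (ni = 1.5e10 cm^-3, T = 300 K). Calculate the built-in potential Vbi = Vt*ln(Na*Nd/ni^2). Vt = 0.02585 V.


Step 1: Compute Na*Nd/ni^2 = 6.26e+17 * 1.01e+15 / (1.5e10)^2 = 2.8100e+12
Step 2: ln(2.8100e+12) = 28.6642
Step 3: Vbi = 0.02585 * 28.6642 = 0.741 V

0.741


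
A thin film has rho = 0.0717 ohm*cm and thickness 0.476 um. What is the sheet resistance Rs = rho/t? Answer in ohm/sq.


Step 1: Convert thickness to cm: t = 0.476 um = 4.7600e-05 cm
Step 2: Rs = rho / t = 0.0717 / 4.7600e-05
Step 3: Rs = 1506.3 ohm/sq

1506.3


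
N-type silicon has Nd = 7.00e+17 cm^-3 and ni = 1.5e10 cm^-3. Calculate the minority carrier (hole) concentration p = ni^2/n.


Step 1: Since Nd >> ni, n ≈ Nd = 7.00e+17 cm^-3
Step 2: p = ni^2 / n = (1.5e10)^2 / 7.00e+17
Step 3: p = 2.25e20 / 7.00e+17 = 3.21e+02 cm^-3

3.21e+02


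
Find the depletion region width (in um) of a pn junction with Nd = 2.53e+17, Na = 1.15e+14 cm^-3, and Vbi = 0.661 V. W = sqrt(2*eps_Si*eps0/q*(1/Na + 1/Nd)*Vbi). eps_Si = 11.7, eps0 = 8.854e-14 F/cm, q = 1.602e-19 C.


Step 1: 1/Na + 1/Nd = 1/1.15e+14 + 1/2.53e+17 = 8.69960e-15
Step 2: 2*eps*eps0/q = 2*11.7*8.854e-14/1.602e-19 = 1.293281e+07
Step 3: W^2 = 1.293281e+07 * 8.69960e-15 * 0.661 = 7.43693e-08
Step 4: W = sqrt(7.43693e-08) = 2.727e-04 cm = 2.727 um

2.727


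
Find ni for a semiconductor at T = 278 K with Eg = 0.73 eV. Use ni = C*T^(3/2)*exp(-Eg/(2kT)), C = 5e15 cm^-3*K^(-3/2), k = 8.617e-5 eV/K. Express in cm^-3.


Step 1: Compute kT = 8.617e-5 * 278 = 0.02395526 eV
Step 2: Exponent = -Eg/(2kT) = -0.73/(2*0.02395526) = -15.23674
Step 3: T^(3/2) = 278^1.5 = 4635.19
Step 4: ni = 5e15 * 4635.19 * exp(-15.23674) = 5.60e+12 cm^-3

5.60e+12


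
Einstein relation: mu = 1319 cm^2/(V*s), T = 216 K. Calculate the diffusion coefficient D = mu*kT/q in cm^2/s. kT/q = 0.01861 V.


Step 1: D = mu * (kT/q)
Step 2: D = 1319 * 0.01861
Step 3: D = 24.55 cm^2/s

24.55


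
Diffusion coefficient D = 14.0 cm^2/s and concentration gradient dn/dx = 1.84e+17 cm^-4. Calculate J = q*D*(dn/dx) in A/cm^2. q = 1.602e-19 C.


Step 1: J = q * D * (dn/dx)
Step 2: J = 1.602e-19 * 14.0 * 1.84e+17
Step 3: J = 4.13e-01 A/cm^2

4.13e-01


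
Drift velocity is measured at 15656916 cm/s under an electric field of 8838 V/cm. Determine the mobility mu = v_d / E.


Step 1: mu = v_d / E
Step 2: mu = 15656916 / 8838
Step 3: mu = 1771.55 cm^2/(V*s)

1771.55


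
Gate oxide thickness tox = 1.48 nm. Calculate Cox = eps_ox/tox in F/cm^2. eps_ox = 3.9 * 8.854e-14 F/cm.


Step 1: eps_ox = 3.9 * 8.854e-14 = 3.45306e-13 F/cm
Step 2: tox in cm = 1.48 nm * 1e-7 = 1.4800e-07 cm
Step 3: Cox = 3.45306e-13 / 1.4800e-07 = 2.33e-06 F/cm^2

2.33e-06


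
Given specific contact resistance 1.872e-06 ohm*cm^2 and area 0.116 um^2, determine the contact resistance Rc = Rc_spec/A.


Step 1: Convert area to cm^2: 0.116 um^2 = 1.1600e-09 cm^2
Step 2: Rc = Rc_spec / A = 1.872e-06 / 1.1600e-09
Step 3: Rc = 1.61e+03 ohms

1.61e+03
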